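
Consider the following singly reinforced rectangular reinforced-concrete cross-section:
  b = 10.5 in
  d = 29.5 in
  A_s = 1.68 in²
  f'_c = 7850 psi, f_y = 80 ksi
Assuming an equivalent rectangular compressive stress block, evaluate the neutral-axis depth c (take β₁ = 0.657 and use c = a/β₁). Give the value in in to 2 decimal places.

c ≈ 2.92 in

T = A_s f_y = 1.68 × 80 = 134.4 kips.
a = T/(0.85 f'_c b) = 134.4/(0.85 × 7.85 × 10.5) = 1.9183 in.
With β₁ = 0.657, c = a/β₁ = 1.9183/0.657 = 2.92 in.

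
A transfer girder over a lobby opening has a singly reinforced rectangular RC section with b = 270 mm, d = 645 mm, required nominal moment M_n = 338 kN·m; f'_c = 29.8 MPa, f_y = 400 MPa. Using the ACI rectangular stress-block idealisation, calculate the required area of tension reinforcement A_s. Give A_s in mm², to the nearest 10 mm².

A_s ≈ 1400 mm²

With M_n = 0.85 f'_c a b (d − a/2), solve the quadratic for a:
a = d − √(d² − 2M_n/(0.85 f'_c b)) = 645 − √(645² − 2 × 338×10⁶/(0.85 × 29.8 × 270)) = 81.81 mm.
A_s = 0.85 f'_c a b / f_y = 0.85 × 29.8 × 81.81 × 270 / 400 = 1398.8 mm².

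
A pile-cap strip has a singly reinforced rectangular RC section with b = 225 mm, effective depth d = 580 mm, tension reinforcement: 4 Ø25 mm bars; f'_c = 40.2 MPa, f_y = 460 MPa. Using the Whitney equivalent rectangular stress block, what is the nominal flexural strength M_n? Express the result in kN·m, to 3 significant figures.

M_n ≈ 471 kN·m

A_s = 4 × 491 = 1964 mm².
T = A_s f_y = 1964 × 460 = 903440 N = 903.44 kN.
From C = T: a = T/(0.85 f'_c b) = 903440/(0.85 × 40.2 × 225) = 117.51 mm.
M_n = T(d − a/2) = 903.44 kN × (580 − 58.755) mm = 470.91 kN·m.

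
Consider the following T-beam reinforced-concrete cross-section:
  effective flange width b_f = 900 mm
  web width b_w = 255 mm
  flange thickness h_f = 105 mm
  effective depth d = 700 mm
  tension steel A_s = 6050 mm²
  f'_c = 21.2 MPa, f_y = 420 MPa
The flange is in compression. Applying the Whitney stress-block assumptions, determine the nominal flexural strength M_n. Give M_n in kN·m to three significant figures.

M_n ≈ 1520 kN·m

Tension: T = A_s f_y = 6050 × 420 = 2541000 N.
Try a within the flange: a = T/(0.85 f'_c b_f) = 2541000/(0.85 × 21.2 × 900) = 156.68 mm.
a = 156.68 > h_f = 105 mm: the block extends into the web. Split into flange-overhang and web parts.
C_f = 0.85 f'_c (b_f − b_w) h_f = 0.85 × 21.2 × (900 − 255) × 105 = 1220405 N.
Remaining web compression depth: a_w = (T − C_f)/(0.85 f'_c b_w) = (2541000 − 1220405)/(0.85 × 21.2 × 255) = 287.39 mm.
M_n = C_f(d − h_f/2) + (T − C_f)(d − a_w/2) = 1220405 × (700 − 52.5) + 1320595 × (700 − 143.695) = 790.21 + 734.65 = 1524.86 × 10⁶ N·mm.
M_n = 1524.86 kN·m.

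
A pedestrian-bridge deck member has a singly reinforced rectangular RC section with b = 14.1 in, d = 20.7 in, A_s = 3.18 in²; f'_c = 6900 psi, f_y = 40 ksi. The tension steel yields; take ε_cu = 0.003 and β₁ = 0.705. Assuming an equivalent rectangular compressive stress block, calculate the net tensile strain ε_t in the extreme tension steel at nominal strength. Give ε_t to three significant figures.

ε_t ≈ 0.0255

a = A_s f_y/(0.85 f'_c b) = 1.538 in.
β₁ = 0.705, so c = a/β₁ = 1.538/0.705 = 2.182 in.
From the linear strain diagram with ε_cu = 0.003: ε_t = 0.003 (d − c)/c = 0.003 × (20.7 − 2.182)/2.182 = 0.0255.
Since ε_t ≥ 0.005, the section is tension-controlled.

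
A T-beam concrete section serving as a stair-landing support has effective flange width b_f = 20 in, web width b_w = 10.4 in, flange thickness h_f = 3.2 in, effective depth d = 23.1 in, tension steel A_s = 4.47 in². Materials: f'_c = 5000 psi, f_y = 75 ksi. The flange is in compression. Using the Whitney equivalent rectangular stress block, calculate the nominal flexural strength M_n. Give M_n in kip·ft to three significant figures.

Tension: T = A_s f_y = 4.47 × 75 = 335.25 kips.
Try a within the flange: a = T/(0.85 f'_c b_f) = 335.25/(0.85 × 5 × 20) = 3.944 in.
a = 3.944 > h_f = 3.2 in: the block extends into the web. Split into flange-overhang and web parts.
C_f = 0.85 f'_c (b_f − b_w) h_f = 0.85 × 5 × (20 − 10.4) × 3.2 = 130.6 kips.
Remaining web compression depth: a_w = (T − C_f)/(0.85 f'_c b_w) = (335.25 − 130.6)/(0.85 × 5 × 10.4) = 4.630 in.
M_n = C_f(d − h_f/2) + (T − C_f)(d − a_w/2) = 130.6 × (23.1 − 1.6) + 204.65 × (23.1 − 2.315) = 2807.9 + 4253.7 = 7061.6 kip·in.
M_n = 7061.6/12 = 588.47 kip·ft.

M_n ≈ 588 kip·ft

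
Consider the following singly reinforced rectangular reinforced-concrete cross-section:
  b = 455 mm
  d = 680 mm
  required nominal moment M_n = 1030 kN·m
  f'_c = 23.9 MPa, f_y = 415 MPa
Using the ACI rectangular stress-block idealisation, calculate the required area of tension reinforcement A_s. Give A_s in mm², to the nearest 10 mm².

With M_n = 0.85 f'_c a b (d − a/2), solve the quadratic for a:
a = d − √(d² − 2M_n/(0.85 f'_c b)) = 680 − √(680² − 2 × 1030×10⁶/(0.85 × 23.9 × 455)) = 190.58 mm.
A_s = 0.85 f'_c a b / f_y = 0.85 × 23.9 × 190.58 × 455 / 415 = 4244.8 mm².

A_s ≈ 4240 mm²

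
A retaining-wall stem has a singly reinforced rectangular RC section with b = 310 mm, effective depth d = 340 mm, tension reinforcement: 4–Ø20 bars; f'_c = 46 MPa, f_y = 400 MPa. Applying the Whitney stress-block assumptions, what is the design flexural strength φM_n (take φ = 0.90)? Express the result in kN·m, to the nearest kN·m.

φM_n ≈ 144 kN·m

A_s = 4 × 314 = 1256 mm².
T = A_s f_y = 1256 × 400 = 502400 N = 502.4 kN.
From C = T: a = T/(0.85 f'_c b) = 502400/(0.85 × 46 × 310) = 41.45 mm.
M_n = T(d − a/2) = 502.4 kN × (340 − 20.725) mm = 160.40 kN·m.
φM_n = 0.90 × 160.40 = 144.36 kN·m.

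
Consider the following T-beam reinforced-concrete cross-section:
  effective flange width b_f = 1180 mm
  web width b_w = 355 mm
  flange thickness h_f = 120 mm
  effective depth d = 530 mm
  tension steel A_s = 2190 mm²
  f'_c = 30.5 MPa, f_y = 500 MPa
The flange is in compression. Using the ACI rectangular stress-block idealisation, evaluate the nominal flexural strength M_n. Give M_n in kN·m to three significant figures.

Tension: T = A_s f_y = 2190 × 500 = 1095000 N.
Try a within the flange: a = T/(0.85 f'_c b_f) = 1095000/(0.85 × 30.5 × 1180) = 35.79 mm.
Since a = 35.79 ≤ h_f = 120 mm, the stress block lies entirely in the flange; analyse as a rectangular beam of width b_f.
M_n = T(d − a/2) = 1095000 × (530 − 17.895) = 560.75 × 10⁶ N·mm.
M_n = 560.75 kN·m.

M_n ≈ 561 kN·m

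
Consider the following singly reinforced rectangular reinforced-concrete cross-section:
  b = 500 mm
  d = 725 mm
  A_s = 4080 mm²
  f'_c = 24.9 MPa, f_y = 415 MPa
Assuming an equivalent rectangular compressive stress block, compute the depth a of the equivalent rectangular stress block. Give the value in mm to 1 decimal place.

a ≈ 160.0 mm

T = A_s f_y = 4080 × 415 = 1693200 N = 1693.2 kN.
Setting C = 0.85 f'_c a b equal to T: a = 1693200/(0.85 × 24.9 × 500) = 160.0 mm.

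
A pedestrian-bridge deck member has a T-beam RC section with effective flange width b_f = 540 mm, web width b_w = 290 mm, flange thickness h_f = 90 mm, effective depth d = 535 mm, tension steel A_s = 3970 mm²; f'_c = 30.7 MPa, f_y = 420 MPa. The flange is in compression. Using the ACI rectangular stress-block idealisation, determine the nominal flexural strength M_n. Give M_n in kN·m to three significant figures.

M_n ≈ 789 kN·m

Tension: T = A_s f_y = 3970 × 420 = 1667400 N.
Try a within the flange: a = T/(0.85 f'_c b_f) = 1667400/(0.85 × 30.7 × 540) = 118.33 mm.
a = 118.33 > h_f = 90 mm: the block extends into the web. Split into flange-overhang and web parts.
C_f = 0.85 f'_c (b_f − b_w) h_f = 0.85 × 30.7 × (540 − 290) × 90 = 587138 N.
Remaining web compression depth: a_w = (T − C_f)/(0.85 f'_c b_w) = (1667400 − 587138)/(0.85 × 30.7 × 290) = 142.75 mm.
M_n = C_f(d − h_f/2) + (T − C_f)(d − a_w/2) = 587138 × (535 − 45) + 1080262 × (535 − 71.375) = 287.70 + 500.84 = 788.54 × 10⁶ N·mm.
M_n = 788.54 kN·m.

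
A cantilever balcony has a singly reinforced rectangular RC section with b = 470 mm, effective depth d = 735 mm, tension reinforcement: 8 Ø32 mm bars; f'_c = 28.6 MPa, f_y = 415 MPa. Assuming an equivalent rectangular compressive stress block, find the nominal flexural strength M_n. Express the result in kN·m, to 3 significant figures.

A_s = 8 × 804 = 6432 mm².
T = A_s f_y = 6432 × 415 = 2669280 N = 2669.28 kN.
From C = T: a = T/(0.85 f'_c b) = 2669280/(0.85 × 28.6 × 470) = 233.62 mm.
M_n = T(d − a/2) = 2669.28 kN × (735 − 116.81) mm = 1650.12 kN·m.

M_n ≈ 1650 kN·m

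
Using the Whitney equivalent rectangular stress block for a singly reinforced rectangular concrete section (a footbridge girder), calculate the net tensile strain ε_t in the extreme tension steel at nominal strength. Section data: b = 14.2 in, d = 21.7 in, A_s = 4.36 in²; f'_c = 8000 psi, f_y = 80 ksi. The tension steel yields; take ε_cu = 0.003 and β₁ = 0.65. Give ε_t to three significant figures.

a = A_s f_y/(0.85 f'_c b) = 3.612 in.
β₁ = 0.65, so c = a/β₁ = 3.612/0.65 = 5.557 in.
From the linear strain diagram with ε_cu = 0.003: ε_t = 0.003 (d − c)/c = 0.003 × (21.7 − 5.557)/5.557 = 0.00871.
Since ε_t ≥ 0.005, the section is tension-controlled.

ε_t ≈ 0.00871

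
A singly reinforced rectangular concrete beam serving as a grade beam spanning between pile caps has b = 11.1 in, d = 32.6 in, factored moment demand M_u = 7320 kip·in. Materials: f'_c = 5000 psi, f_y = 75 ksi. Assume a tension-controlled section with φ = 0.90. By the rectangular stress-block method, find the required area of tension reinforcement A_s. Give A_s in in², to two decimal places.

A_s ≈ 3.65 in²

M_n = M_u/φ = 7320/0.90 = 8133.33 kip·in.
From M_n = 0.85 f'_c a b (d − a/2):
a = d − √(d² − 2M_n/(0.85 f'_c b)) = 32.6 − √(32.6² − 2 × 8133.33/(0.85 × 5 × 11.1)) = 5.806 in.
A_s = 0.85 f'_c a b / f_y = 0.85 × 5 × 5.806 × 11.1 / 75 = 3.652 in².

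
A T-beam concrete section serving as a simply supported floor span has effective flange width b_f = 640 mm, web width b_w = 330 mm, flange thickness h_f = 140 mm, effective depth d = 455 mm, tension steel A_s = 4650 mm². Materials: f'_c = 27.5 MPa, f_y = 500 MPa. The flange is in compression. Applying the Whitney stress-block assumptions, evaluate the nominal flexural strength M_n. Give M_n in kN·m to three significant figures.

M_n ≈ 876 kN·m

Tension: T = A_s f_y = 4650 × 500 = 2325000 N.
Try a within the flange: a = T/(0.85 f'_c b_f) = 2325000/(0.85 × 27.5 × 640) = 155.41 mm.
a = 155.41 > h_f = 140 mm: the block extends into the web. Split into flange-overhang and web parts.
C_f = 0.85 f'_c (b_f − b_w) h_f = 0.85 × 27.5 × (640 − 330) × 140 = 1014475 N.
Remaining web compression depth: a_w = (T − C_f)/(0.85 f'_c b_w) = (2325000 − 1014475)/(0.85 × 27.5 × 330) = 169.89 mm.
M_n = C_f(d − h_f/2) + (T − C_f)(d − a_w/2) = 1014475 × (455 − 70) + 1310525 × (455 − 84.945) = 390.57 + 484.97 = 875.54 × 10⁶ N·mm.
M_n = 875.54 kN·m.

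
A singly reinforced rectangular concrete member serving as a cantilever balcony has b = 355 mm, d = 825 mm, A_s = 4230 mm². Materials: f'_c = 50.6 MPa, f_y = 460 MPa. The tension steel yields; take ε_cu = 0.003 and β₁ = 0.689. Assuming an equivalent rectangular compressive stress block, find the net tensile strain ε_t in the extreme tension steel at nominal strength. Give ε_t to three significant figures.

a = A_s f_y/(0.85 f'_c b) = 127.44 mm.
β₁ = 0.689, so c = a/β₁ = 127.44/0.689 = 184.96 mm.
From the linear strain diagram with ε_cu = 0.003: ε_t = 0.003 (d − c)/c = 0.003 × (825 − 184.96)/184.96 = 0.0104.
Since ε_t ≥ 0.005, the section is tension-controlled.

ε_t ≈ 0.0104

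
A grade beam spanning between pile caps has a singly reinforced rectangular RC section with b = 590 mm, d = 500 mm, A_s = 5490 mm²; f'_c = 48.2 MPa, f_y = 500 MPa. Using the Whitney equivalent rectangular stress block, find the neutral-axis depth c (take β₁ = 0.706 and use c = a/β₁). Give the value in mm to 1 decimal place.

c ≈ 160.8 mm

T = A_s f_y = 5490 × 500 = 2745000 N = 2745 kN.
Setting C = 0.85 f'_c a b equal to T: a = 2745000/(0.85 × 48.2 × 590) = 113.560 mm.
With β₁ = 0.706, c = a/β₁ = 113.560/0.706 = 160.8 mm.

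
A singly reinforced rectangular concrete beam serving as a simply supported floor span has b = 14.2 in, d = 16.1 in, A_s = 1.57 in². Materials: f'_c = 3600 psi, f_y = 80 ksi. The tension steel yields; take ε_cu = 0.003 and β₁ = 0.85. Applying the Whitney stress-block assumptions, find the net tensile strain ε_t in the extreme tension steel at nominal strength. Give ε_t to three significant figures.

ε_t ≈ 0.0112

a = A_s f_y/(0.85 f'_c b) = 2.891 in.
β₁ = 0.85, so c = a/β₁ = 2.891/0.85 = 3.401 in.
From the linear strain diagram with ε_cu = 0.003: ε_t = 0.003 (d − c)/c = 0.003 × (16.1 − 3.401)/3.401 = 0.0112.
Since ε_t ≥ 0.005, the section is tension-controlled.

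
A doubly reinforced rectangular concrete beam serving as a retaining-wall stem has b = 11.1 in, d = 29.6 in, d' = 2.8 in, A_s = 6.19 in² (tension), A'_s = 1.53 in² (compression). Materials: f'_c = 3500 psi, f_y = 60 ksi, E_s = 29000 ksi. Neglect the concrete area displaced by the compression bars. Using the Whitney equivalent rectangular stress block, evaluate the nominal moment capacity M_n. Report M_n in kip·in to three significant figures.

Assume both steels yield.
a = (A_s − A'_s) f_y/(0.85 f'_c b) = (6.19 − 1.53) × 60/(0.85 × 3.5 × 11.1) = 8.467 in.
c = a/β₁ = 8.467/0.85 = 9.961 in; ε'_s = 0.003(c − d')/c = 0.0022 ≥ ε_y = 0.0021, so the compression steel yields.
M_n = (A_s − A'_s) f_y (d − a/2) + A'_s f_y (d − d') = 279.6 × (29.6 − 4.2335) + 91.8 × (29.6 − 2.8) = 7092.5 + 2460.2 = 9552.7 kip·in.

M_n ≈ 9550 kip·in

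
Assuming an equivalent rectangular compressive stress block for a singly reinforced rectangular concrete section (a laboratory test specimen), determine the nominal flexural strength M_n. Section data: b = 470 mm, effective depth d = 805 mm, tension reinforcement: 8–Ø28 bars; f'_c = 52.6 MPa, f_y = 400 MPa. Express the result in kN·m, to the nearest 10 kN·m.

A_s = 8 × 616 = 4928 mm².
T = A_s f_y = 4928 × 400 = 1971200 N = 1971.2 kN.
From C = T: a = T/(0.85 f'_c b) = 1971200/(0.85 × 52.6 × 470) = 93.81 mm.
M_n = T(d − a/2) = 1971.2 kN × (805 − 46.905) mm = 1494.36 kN·m.

M_n ≈ 1490 kN·m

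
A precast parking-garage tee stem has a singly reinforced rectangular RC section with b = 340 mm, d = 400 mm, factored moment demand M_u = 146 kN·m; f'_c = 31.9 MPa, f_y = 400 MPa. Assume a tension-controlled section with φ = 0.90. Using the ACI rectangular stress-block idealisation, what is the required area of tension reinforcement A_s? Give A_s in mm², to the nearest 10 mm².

M_n = M_u/φ = 146/0.90 = 162.222 kN·m.
With M_n = 0.85 f'_c a b (d − a/2), solve the quadratic for a:
a = d − √(d² − 2M_n/(0.85 f'_c b)) = 400 − √(400² − 2 × 162.222×10⁶/(0.85 × 31.9 × 340)) = 46.72 mm.
A_s = 0.85 f'_c a b / f_y = 0.85 × 31.9 × 46.72 × 340 / 400 = 1076.8 mm².

A_s ≈ 1080 mm²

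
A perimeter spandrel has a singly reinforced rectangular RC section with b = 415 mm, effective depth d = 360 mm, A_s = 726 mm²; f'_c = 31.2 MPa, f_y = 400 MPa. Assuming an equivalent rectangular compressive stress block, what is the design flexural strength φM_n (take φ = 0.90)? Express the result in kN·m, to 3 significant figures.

T = A_s f_y = 726 × 400 = 290400 N = 290.4 kN.
From C = T: a = T/(0.85 f'_c b) = 290400/(0.85 × 31.2 × 415) = 26.39 mm.
M_n = T(d − a/2) = 290.4 kN × (360 − 13.195) mm = 100.71 kN·m.
φM_n = 0.90 × 100.71 = 90.64 kN·m.

φM_n ≈ 90.6 kN·m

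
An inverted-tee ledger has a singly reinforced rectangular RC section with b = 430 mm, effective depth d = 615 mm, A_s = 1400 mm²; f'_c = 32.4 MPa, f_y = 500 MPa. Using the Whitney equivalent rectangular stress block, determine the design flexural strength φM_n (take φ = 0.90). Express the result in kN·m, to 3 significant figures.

φM_n ≈ 369 kN·m

T = A_s f_y = 1400 × 500 = 700000 N = 700 kN.
From C = T: a = T/(0.85 f'_c b) = 700000/(0.85 × 32.4 × 430) = 59.11 mm.
M_n = T(d − a/2) = 700 kN × (615 − 29.555) mm = 409.81 kN·m.
φM_n = 0.90 × 409.81 = 368.83 kN·m.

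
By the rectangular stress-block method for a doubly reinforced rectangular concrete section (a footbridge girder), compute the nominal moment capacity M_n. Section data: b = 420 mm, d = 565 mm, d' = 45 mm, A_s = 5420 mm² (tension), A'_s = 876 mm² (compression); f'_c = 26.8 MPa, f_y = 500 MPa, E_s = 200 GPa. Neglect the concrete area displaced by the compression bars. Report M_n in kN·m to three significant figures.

Assume both tension and compression steel yield.
Net tension couple steel: A_s − A'_s = 4544 mm².
a = (A_s − A'_s) f_y / (0.85 f'_c b) = 2272000/(0.85 × 26.8 × 420) = 237.47 mm.
c = a/β₁ = 237.47/0.85 = 279.38 mm; ε'_s = 0.003(c − d')/c = 0.0025 ≥ f_y/E_s = 0.0025, so compression steel does yield.
M_n = (A_s − A'_s) f_y (d − a/2) + A'_s f_y (d − d') = [2272000 × (565 − 118.735) + 438000 × (565 − 45)] × 10⁻⁶ = 1013.91 + 227.76 = 1241.67 kN·m.

M_n ≈ 1240 kN·m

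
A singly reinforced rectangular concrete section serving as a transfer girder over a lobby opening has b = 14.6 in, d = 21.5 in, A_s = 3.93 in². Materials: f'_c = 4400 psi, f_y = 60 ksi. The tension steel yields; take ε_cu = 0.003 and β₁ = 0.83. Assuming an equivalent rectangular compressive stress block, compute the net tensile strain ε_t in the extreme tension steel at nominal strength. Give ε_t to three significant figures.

ε_t ≈ 0.00940

a = A_s f_y/(0.85 f'_c b) = 4.318 in.
β₁ = 0.83, so c = a/β₁ = 4.318/0.83 = 5.202 in.
From the linear strain diagram with ε_cu = 0.003: ε_t = 0.003 (d − c)/c = 0.003 × (21.5 − 5.202)/5.202 = 0.00940.
Since ε_t ≥ 0.005, the section is tension-controlled.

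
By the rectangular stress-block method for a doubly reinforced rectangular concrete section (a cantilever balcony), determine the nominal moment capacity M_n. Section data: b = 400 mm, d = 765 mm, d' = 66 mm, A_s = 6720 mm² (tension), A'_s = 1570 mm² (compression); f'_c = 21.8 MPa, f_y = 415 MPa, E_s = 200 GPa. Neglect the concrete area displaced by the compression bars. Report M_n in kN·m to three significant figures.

Assume both tension and compression steel yield.
Net tension couple steel: A_s − A'_s = 5150 mm².
a = (A_s − A'_s) f_y / (0.85 f'_c b) = 2137250/(0.85 × 21.8 × 400) = 288.35 mm.
c = a/β₁ = 288.35/0.85 = 339.24 mm; ε'_s = 0.003(c − d')/c = 0.0024 ≥ f_y/E_s = 0.0021, so compression steel does yield.
M_n = (A_s − A'_s) f_y (d − a/2) + A'_s f_y (d − d') = [2137250 × (765 − 144.175) + 651550 × (765 − 66)] × 10⁻⁶ = 1326.86 + 455.43 = 1782.29 kN·m.

M_n ≈ 1780 kN·m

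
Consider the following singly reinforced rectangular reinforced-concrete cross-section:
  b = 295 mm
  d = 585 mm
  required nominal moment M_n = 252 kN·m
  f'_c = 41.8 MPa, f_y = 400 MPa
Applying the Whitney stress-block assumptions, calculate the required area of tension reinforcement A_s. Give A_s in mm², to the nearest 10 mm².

A_s ≈ 1120 mm²

With M_n = 0.85 f'_c a b (d − a/2), solve the quadratic for a:
a = d − √(d² − 2M_n/(0.85 f'_c b)) = 585 − √(585² − 2 × 252×10⁶/(0.85 × 41.8 × 295)) = 42.65 mm.
A_s = 0.85 f'_c a b / f_y = 0.85 × 41.8 × 42.65 × 295 / 400 = 1117.6 mm².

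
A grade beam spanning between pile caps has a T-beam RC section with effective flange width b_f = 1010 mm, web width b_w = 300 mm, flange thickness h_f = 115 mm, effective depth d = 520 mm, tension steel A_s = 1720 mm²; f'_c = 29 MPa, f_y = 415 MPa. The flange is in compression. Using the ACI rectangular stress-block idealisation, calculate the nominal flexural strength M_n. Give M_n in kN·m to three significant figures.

M_n ≈ 361 kN·m

Tension: T = A_s f_y = 1720 × 415 = 713800 N.
Try a within the flange: a = T/(0.85 f'_c b_f) = 713800/(0.85 × 29 × 1010) = 28.67 mm.
Since a = 28.67 ≤ h_f = 115 mm, the stress block lies entirely in the flange; analyse as a rectangular beam of width b_f.
M_n = T(d − a/2) = 713800 × (520 − 14.335) = 360.94 × 10⁶ N·mm.
M_n = 360.94 kN·m.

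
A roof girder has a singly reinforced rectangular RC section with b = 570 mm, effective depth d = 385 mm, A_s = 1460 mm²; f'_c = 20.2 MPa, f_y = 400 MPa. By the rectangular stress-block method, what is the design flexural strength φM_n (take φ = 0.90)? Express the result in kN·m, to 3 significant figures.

φM_n ≈ 187 kN·m

T = A_s f_y = 1460 × 400 = 584000 N = 584 kN.
From C = T: a = T/(0.85 f'_c b) = 584000/(0.85 × 20.2 × 570) = 59.67 mm.
M_n = T(d − a/2) = 584 kN × (385 − 29.835) mm = 207.42 kN·m.
φM_n = 0.90 × 207.42 = 186.68 kN·m.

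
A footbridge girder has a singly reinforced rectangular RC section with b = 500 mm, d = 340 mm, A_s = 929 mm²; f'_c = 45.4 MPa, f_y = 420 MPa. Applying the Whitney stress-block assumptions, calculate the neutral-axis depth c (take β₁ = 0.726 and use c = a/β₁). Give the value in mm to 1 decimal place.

c ≈ 27.9 mm

T = A_s f_y = 929 × 420 = 390180 N = 390.18 kN.
Setting C = 0.85 f'_c a b equal to T: a = 390180/(0.85 × 45.4 × 500) = 20.222 mm.
With β₁ = 0.726, c = a/β₁ = 20.222/0.726 = 27.9 mm.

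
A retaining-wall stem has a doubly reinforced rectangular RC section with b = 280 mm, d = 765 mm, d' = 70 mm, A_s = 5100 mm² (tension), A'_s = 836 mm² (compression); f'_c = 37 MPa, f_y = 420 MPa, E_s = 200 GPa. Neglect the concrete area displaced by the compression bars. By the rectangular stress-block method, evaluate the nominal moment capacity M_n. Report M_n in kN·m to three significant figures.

Assume both tension and compression steel yield.
Net tension couple steel: A_s − A'_s = 4264 mm².
a = (A_s − A'_s) f_y / (0.85 f'_c b) = 1790880/(0.85 × 37 × 280) = 203.37 mm.
c = a/β₁ = 203.37/0.786 = 258.74 mm; ε'_s = 0.003(c − d')/c = 0.0022 ≥ f_y/E_s = 0.0021, so compression steel does yield.
M_n = (A_s − A'_s) f_y (d − a/2) + A'_s f_y (d − d') = [1790880 × (765 − 101.685) + 351120 × (765 − 70)] × 10⁻⁶ = 1187.92 + 244.03 = 1431.95 kN·m.

M_n ≈ 1430 kN·m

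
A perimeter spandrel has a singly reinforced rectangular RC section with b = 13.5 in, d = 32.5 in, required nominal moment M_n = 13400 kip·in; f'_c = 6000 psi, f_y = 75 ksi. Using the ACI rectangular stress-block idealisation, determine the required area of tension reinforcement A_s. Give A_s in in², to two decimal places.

From M_n = 0.85 f'_c a b (d − a/2):
a = d − √(d² − 2M_n/(0.85 f'_c b)) = 32.5 − √(32.5² − 2 × 13400/(0.85 × 6 × 13.5)) = 6.674 in.
A_s = 0.85 f'_c a b / f_y = 0.85 × 6 × 6.674 × 13.5 / 75 = 6.127 in².

A_s ≈ 6.13 in²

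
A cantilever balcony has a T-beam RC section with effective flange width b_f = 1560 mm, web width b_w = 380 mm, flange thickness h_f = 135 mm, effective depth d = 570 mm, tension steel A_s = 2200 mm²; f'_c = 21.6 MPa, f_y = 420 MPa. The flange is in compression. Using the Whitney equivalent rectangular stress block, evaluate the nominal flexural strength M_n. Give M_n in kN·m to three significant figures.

M_n ≈ 512 kN·m

Tension: T = A_s f_y = 2200 × 420 = 924000 N.
Try a within the flange: a = T/(0.85 f'_c b_f) = 924000/(0.85 × 21.6 × 1560) = 32.26 mm.
Since a = 32.26 ≤ h_f = 135 mm, the stress block lies entirely in the flange; analyse as a rectangular beam of width b_f.
M_n = T(d − a/2) = 924000 × (570 − 16.13) = 511.78 × 10⁶ N·mm.
M_n = 511.78 kN·m.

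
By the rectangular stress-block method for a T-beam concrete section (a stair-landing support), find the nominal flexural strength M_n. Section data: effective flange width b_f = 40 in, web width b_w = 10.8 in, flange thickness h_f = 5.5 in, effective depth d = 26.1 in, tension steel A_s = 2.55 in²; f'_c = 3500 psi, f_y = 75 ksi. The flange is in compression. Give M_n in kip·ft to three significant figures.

M_n ≈ 403 kip·ft

Tension: T = A_s f_y = 2.55 × 75 = 191.25 kips.
Try a within the flange: a = T/(0.85 f'_c b_f) = 191.25/(0.85 × 3.5 × 40) = 1.607 in.
Since a = 1.607 ≤ h_f = 5.5 in, the stress block lies entirely in the flange; analyse as a rectangular beam of width b_f.
M_n = T(d − a/2) = 191.25 × (26.1 − 0.8035) = 4838.0 kip·in.
M_n = 4838.0/12 = 403.17 kip·ft.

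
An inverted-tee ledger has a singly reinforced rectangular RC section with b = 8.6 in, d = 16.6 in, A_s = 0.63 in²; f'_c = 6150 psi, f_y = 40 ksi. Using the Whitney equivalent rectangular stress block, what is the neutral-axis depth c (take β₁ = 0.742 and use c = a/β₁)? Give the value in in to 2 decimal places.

T = A_s f_y = 0.63 × 40 = 25.2 kips.
a = T/(0.85 f'_c b) = 25.2/(0.85 × 6.15 × 8.6) = 0.5605 in.
With β₁ = 0.742, c = a/β₁ = 0.5605/0.742 = 0.76 in.

c ≈ 0.76 in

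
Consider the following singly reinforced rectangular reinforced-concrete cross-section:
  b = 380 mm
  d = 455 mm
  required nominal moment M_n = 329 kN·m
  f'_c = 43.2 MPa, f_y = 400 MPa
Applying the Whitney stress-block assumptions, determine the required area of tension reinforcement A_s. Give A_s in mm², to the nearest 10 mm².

A_s ≈ 1920 mm²

With M_n = 0.85 f'_c a b (d − a/2), solve the quadratic for a:
a = d − √(d² − 2M_n/(0.85 f'_c b)) = 455 − √(455² − 2 × 329×10⁶/(0.85 × 43.2 × 380)) = 55.16 mm.
A_s = 0.85 f'_c a b / f_y = 0.85 × 43.2 × 55.16 × 380 / 400 = 1924.2 mm².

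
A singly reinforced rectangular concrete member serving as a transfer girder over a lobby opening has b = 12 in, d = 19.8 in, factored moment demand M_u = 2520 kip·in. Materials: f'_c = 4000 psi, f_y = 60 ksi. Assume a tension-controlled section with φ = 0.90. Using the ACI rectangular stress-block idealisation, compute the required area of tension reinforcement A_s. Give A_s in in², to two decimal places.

A_s ≈ 2.61 in²

M_n = M_u/φ = 2520/0.90 = 2800 kip·in.
From M_n = 0.85 f'_c a b (d − a/2):
a = d − √(d² − 2M_n/(0.85 f'_c b)) = 19.8 − √(19.8² − 2 × 2800/(0.85 × 4 × 12)) = 3.838 in.
A_s = 0.85 f'_c a b / f_y = 0.85 × 4 × 3.838 × 12 / 60 = 2.610 in².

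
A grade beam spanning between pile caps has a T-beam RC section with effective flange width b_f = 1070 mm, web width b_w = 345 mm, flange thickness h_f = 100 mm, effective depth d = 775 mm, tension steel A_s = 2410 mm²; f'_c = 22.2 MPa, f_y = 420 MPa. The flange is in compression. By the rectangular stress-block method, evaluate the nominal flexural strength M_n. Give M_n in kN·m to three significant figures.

Tension: T = A_s f_y = 2410 × 420 = 1012200 N.
Try a within the flange: a = T/(0.85 f'_c b_f) = 1012200/(0.85 × 22.2 × 1070) = 50.13 mm.
Since a = 50.13 ≤ h_f = 100 mm, the stress block lies entirely in the flange; analyse as a rectangular beam of width b_f.
M_n = T(d − a/2) = 1012200 × (775 − 25.065) = 759.08 × 10⁶ N·mm.
M_n = 759.08 kN·m.

M_n ≈ 759 kN·m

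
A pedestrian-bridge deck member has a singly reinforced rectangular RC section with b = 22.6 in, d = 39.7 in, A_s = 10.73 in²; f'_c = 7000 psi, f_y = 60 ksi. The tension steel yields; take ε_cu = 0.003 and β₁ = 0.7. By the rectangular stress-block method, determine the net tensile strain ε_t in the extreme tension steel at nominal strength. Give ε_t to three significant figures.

a = A_s f_y/(0.85 f'_c b) = 4.788 in.
β₁ = 0.7, so c = a/β₁ = 4.788/0.7 = 6.840 in.
From the linear strain diagram with ε_cu = 0.003: ε_t = 0.003 (d − c)/c = 0.003 × (39.7 − 6.840)/6.840 = 0.0144.
Since ε_t ≥ 0.005, the section is tension-controlled.

ε_t ≈ 0.0144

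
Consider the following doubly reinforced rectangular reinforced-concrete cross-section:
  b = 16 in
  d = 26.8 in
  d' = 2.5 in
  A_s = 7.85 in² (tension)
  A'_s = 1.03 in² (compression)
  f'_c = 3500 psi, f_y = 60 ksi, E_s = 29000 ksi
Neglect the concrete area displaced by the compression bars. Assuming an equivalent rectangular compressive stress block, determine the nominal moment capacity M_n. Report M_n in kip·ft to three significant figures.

M_n ≈ 892 kip·ft

Assume both steels yield.
a = (A_s − A'_s) f_y/(0.85 f'_c b) = (7.85 − 1.03) × 60/(0.85 × 3.5 × 16) = 8.597 in.
c = a/β₁ = 8.597/0.85 = 10.114 in; ε'_s = 0.003(c − d')/c = 0.0023 ≥ ε_y = 0.0021, so the compression steel yields.
M_n = (A_s − A'_s) f_y (d − a/2) + A'_s f_y (d − d') = 409.2 × (26.8 − 4.2985) + 61.8 × (26.8 − 2.5) = 9207.6 + 1501.7 = 10709.3 kip·in = 10709.3/12 = 892.44 kip·ft.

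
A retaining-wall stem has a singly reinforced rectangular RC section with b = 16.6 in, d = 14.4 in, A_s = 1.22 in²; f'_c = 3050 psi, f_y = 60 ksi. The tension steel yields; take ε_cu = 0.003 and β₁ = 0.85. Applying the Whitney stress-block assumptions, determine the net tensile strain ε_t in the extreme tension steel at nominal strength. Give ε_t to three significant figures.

a = A_s f_y/(0.85 f'_c b) = 1.701 in.
β₁ = 0.85, so c = a/β₁ = 1.701/0.85 = 2.001 in.
From the linear strain diagram with ε_cu = 0.003: ε_t = 0.003 (d − c)/c = 0.003 × (14.4 − 2.001)/2.001 = 0.0186.
Since ε_t ≥ 0.005, the section is tension-controlled.

ε_t ≈ 0.0186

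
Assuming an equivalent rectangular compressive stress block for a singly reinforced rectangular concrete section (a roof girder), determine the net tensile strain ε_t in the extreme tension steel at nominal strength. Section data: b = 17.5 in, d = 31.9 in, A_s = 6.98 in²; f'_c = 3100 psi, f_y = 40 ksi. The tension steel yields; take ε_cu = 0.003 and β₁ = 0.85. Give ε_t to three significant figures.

ε_t ≈ 0.0104

a = A_s f_y/(0.85 f'_c b) = 6.055 in.
β₁ = 0.85, so c = a/β₁ = 6.055/0.85 = 7.124 in.
From the linear strain diagram with ε_cu = 0.003: ε_t = 0.003 (d − c)/c = 0.003 × (31.9 − 7.124)/7.124 = 0.0104.
Since ε_t ≥ 0.005, the section is tension-controlled.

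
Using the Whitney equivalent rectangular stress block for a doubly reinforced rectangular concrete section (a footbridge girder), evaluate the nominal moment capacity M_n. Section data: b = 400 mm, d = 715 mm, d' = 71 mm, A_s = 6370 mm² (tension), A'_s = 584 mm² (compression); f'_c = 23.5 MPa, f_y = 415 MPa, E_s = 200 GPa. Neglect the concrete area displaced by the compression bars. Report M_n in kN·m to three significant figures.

Assume both tension and compression steel yield.
Net tension couple steel: A_s − A'_s = 5786 mm².
a = (A_s − A'_s) f_y / (0.85 f'_c b) = 2401190/(0.85 × 23.5 × 400) = 300.52 mm.
c = a/β₁ = 300.52/0.85 = 353.55 mm; ε'_s = 0.003(c − d')/c = 0.0024 ≥ f_y/E_s = 0.0021, so compression steel does yield.
M_n = (A_s − A'_s) f_y (d − a/2) + A'_s f_y (d − d') = [2401190 × (715 − 150.26) + 242360 × (715 − 71)] × 10⁻⁶ = 1356.05 + 156.08 = 1512.13 kN·m.

M_n ≈ 1510 kN·m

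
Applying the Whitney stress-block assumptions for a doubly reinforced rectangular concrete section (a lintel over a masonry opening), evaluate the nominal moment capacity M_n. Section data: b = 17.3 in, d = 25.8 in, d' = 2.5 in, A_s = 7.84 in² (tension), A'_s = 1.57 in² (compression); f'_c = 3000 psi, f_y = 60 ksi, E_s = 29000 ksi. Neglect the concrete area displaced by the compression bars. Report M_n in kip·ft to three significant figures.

Assume both steels yield.
a = (A_s − A'_s) f_y/(0.85 f'_c b) = (7.84 − 1.57) × 60/(0.85 × 3 × 17.3) = 8.528 in.
c = a/β₁ = 8.528/0.85 = 10.033 in; ε'_s = 0.003(c − d')/c = 0.0023 ≥ ε_y = 0.0021, so the compression steel yields.
M_n = (A_s − A'_s) f_y (d − a/2) + A'_s f_y (d − d') = 376.2 × (25.8 − 4.264) + 94.2 × (25.8 − 2.5) = 8101.8 + 2194.9 = 10296.7 kip·in = 10296.7/12 = 858.06 kip·ft.

M_n ≈ 858 kip·ft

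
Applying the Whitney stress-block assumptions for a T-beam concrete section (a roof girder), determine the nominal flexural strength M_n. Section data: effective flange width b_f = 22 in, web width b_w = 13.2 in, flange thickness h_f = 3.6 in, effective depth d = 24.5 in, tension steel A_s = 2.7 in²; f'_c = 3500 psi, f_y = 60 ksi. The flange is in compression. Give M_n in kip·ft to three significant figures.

M_n ≈ 314 kip·ft

Tension: T = A_s f_y = 2.7 × 60 = 162 kips.
Try a within the flange: a = T/(0.85 f'_c b_f) = 162/(0.85 × 3.5 × 22) = 2.475 in.
Since a = 2.475 ≤ h_f = 3.6 in, the stress block lies entirely in the flange; analyse as a rectangular beam of width b_f.
M_n = T(d − a/2) = 162 × (24.5 − 1.2375) = 3768.5 kip·in.
M_n = 3768.5/12 = 314.04 kip·ft.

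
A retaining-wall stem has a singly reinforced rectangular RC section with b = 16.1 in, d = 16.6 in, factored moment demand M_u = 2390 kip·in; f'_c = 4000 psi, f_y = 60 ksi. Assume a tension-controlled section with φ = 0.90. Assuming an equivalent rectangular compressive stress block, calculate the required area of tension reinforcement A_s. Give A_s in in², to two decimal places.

A_s ≈ 2.95 in²

M_n = M_u/φ = 2390/0.90 = 2655.56 kip·in.
From M_n = 0.85 f'_c a b (d − a/2):
a = d − √(d² − 2M_n/(0.85 f'_c b)) = 16.6 − √(16.6² − 2 × 2655.56/(0.85 × 4 × 16.1)) = 3.238 in.
A_s = 0.85 f'_c a b / f_y = 0.85 × 4 × 3.238 × 16.1 / 60 = 2.954 in².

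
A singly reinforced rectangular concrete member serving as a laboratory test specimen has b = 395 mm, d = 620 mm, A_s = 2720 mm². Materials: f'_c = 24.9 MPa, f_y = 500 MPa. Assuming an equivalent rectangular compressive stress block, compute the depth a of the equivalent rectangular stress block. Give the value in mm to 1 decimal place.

T = A_s f_y = 2720 × 500 = 1360000 N = 1360 kN.
Setting C = 0.85 f'_c a b equal to T: a = 1360000/(0.85 × 24.9 × 395) = 162.7 mm.

a ≈ 162.7 mm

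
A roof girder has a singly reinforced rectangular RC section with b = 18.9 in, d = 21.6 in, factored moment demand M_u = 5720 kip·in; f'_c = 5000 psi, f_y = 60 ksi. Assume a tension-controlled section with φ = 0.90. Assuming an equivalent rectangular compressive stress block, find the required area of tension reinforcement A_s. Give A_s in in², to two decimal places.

A_s ≈ 5.41 in²

M_n = M_u/φ = 5720/0.90 = 6355.56 kip·in.
From M_n = 0.85 f'_c a b (d − a/2):
a = d − √(d² − 2M_n/(0.85 f'_c b)) = 21.6 − √(21.6² − 2 × 6355.56/(0.85 × 5 × 18.9)) = 4.041 in.
A_s = 0.85 f'_c a b / f_y = 0.85 × 5 × 4.041 × 18.9 / 60 = 5.410 in².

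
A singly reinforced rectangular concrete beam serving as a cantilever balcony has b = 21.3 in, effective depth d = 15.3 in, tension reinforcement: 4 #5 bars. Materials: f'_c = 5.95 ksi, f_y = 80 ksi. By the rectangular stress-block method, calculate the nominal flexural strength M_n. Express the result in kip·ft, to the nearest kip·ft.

A_s = 4 × 0.31 = 1.24 in².
T = A_s f_y = 1.24 × 80 = 99.2 kips.
a = T/(0.85 f'_c b) = 99.2/(0.85 × 5.95 × 21.3) = 0.921 in.
M_n = T(d − a/2) = 99.2 × (15.3 − 0.4605) = 1472.1 kip·in = 1472.1/12 = 122.68 kip·ft.

M_n ≈ 123 kip·ft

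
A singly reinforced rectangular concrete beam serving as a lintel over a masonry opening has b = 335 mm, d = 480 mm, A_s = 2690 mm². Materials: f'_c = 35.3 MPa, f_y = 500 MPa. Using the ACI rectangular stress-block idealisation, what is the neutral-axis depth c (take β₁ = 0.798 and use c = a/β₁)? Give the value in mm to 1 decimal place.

T = A_s f_y = 2690 × 500 = 1345000 N = 1345 kN.
Setting C = 0.85 f'_c a b equal to T: a = 1345000/(0.85 × 35.3 × 335) = 133.809 mm.
With β₁ = 0.798, c = a/β₁ = 133.809/0.798 = 167.7 mm.

c ≈ 167.7 mm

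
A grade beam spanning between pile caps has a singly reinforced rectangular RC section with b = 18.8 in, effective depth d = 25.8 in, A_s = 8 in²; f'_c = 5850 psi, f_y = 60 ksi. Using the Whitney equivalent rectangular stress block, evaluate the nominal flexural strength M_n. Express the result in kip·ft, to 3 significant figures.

T = A_s f_y = 8 × 60 = 480 kips.
a = T/(0.85 f'_c b) = 480/(0.85 × 5.85 × 18.8) = 5.135 in.
M_n = T(d − a/2) = 480 × (25.8 − 2.5675) = 11151.6 kip·in = 11151.6/12 = 929.30 kip·ft.

M_n ≈ 929 kip·ft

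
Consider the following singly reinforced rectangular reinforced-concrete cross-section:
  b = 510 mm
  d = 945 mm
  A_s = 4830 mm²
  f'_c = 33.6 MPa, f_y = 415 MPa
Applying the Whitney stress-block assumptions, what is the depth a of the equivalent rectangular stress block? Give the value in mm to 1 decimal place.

T = A_s f_y = 4830 × 415 = 2004450 N = 2004.45 kN.
Setting C = 0.85 f'_c a b equal to T: a = 2004450/(0.85 × 33.6 × 510) = 137.6 mm.

a ≈ 137.6 mm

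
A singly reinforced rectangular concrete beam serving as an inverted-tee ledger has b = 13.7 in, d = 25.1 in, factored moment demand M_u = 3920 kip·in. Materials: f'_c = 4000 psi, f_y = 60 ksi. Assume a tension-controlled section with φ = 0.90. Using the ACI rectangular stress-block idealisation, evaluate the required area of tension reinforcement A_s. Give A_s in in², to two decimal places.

M_n = M_u/φ = 3920/0.90 = 4355.56 kip·in.
From M_n = 0.85 f'_c a b (d − a/2):
a = d − √(d² − 2M_n/(0.85 f'_c b)) = 25.1 − √(25.1² − 2 × 4355.56/(0.85 × 4 × 13.7)) = 4.053 in.
A_s = 0.85 f'_c a b / f_y = 0.85 × 4 × 4.053 × 13.7 / 60 = 3.146 in².

A_s ≈ 3.15 in²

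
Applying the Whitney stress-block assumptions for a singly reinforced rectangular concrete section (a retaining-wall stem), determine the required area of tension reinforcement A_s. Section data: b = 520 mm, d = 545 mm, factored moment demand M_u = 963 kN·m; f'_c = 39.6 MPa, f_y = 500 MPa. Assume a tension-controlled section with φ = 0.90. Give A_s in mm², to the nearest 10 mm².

A_s ≈ 4440 mm²

M_n = M_u/φ = 963/0.90 = 1070 kN·m.
With M_n = 0.85 f'_c a b (d − a/2), solve the quadratic for a:
a = d − √(d² − 2M_n/(0.85 f'_c b)) = 545 − √(545² − 2 × 1070×10⁶/(0.85 × 39.6 × 520)) = 126.95 mm.
A_s = 0.85 f'_c a b / f_y = 0.85 × 39.6 × 126.95 × 520 / 500 = 4444.1 mm².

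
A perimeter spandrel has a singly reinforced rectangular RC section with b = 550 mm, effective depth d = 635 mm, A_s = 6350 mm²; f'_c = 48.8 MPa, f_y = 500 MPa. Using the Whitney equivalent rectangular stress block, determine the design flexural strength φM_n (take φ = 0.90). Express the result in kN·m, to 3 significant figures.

φM_n ≈ 1620 kN·m

T = A_s f_y = 6350 × 500 = 3175000 N = 3175 kN.
From C = T: a = T/(0.85 f'_c b) = 3175000/(0.85 × 48.8 × 550) = 139.17 mm.
M_n = T(d − a/2) = 3175 kN × (635 − 69.585) mm = 1795.19 kN·m.
φM_n = 0.90 × 1795.19 = 1615.67 kN·m.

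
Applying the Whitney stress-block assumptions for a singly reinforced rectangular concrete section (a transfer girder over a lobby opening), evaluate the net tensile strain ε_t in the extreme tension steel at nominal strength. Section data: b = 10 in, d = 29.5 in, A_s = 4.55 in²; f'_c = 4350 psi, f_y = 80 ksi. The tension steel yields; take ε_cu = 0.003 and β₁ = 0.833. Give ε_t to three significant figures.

ε_t ≈ 0.00449

a = A_s f_y/(0.85 f'_c b) = 9.844 in.
β₁ = 0.833, so c = a/β₁ = 9.844/0.833 = 11.818 in.
From the linear strain diagram with ε_cu = 0.003: ε_t = 0.003 (d − c)/c = 0.003 × (29.5 − 11.818)/11.818 = 0.00449.
ε_t is between 0.004 and 0.005 — transition zone.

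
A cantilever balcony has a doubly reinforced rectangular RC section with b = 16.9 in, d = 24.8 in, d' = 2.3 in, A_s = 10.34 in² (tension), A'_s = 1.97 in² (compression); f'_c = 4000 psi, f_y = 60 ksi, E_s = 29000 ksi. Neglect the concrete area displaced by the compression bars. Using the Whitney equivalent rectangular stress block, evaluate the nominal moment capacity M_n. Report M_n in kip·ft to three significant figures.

Assume both steels yield.
a = (A_s − A'_s) f_y/(0.85 f'_c b) = (10.34 − 1.97) × 60/(0.85 × 4 × 16.9) = 8.740 in.
c = a/β₁ = 8.740/0.85 = 10.282 in; ε'_s = 0.003(c − d')/c = 0.0023 ≥ ε_y = 0.0021, so the compression steel yields.
M_n = (A_s − A'_s) f_y (d − a/2) + A'_s f_y (d − d') = 502.2 × (24.8 − 4.37) + 118.2 × (24.8 − 2.3) = 10259.9 + 2659.5 = 12919.4 kip·in = 12919.4/12 = 1076.62 kip·ft.

M_n ≈ 1080 kip·ft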